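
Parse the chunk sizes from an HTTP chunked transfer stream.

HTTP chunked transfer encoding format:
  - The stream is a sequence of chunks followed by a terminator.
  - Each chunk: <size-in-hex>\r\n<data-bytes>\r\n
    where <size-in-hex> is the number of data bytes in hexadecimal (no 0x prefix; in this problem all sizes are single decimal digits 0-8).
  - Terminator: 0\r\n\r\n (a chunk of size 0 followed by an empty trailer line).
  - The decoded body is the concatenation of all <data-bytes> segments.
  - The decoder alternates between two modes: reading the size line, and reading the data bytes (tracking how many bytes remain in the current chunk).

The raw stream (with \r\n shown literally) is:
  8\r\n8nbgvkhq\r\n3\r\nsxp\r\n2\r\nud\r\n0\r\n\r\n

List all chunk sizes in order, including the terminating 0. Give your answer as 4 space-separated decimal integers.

Answer: 8 3 2 0

Derivation:
Chunk 1: stream[0..1]='8' size=0x8=8, data at stream[3..11]='8nbgvkhq' -> body[0..8], body so far='8nbgvkhq'
Chunk 2: stream[13..14]='3' size=0x3=3, data at stream[16..19]='sxp' -> body[8..11], body so far='8nbgvkhqsxp'
Chunk 3: stream[21..22]='2' size=0x2=2, data at stream[24..26]='ud' -> body[11..13], body so far='8nbgvkhqsxpud'
Chunk 4: stream[28..29]='0' size=0 (terminator). Final body='8nbgvkhqsxpud' (13 bytes)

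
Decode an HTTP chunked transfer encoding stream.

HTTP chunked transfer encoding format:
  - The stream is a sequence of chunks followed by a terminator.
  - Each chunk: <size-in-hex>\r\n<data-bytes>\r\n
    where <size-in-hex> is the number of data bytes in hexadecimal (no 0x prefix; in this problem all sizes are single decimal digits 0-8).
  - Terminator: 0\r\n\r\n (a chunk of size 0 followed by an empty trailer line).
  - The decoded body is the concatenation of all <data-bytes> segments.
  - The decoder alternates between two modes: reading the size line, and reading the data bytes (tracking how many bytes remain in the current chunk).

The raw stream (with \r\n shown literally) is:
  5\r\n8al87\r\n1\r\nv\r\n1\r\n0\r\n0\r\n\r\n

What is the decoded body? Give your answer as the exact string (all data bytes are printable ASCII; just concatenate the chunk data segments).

Chunk 1: stream[0..1]='5' size=0x5=5, data at stream[3..8]='8al87' -> body[0..5], body so far='8al87'
Chunk 2: stream[10..11]='1' size=0x1=1, data at stream[13..14]='v' -> body[5..6], body so far='8al87v'
Chunk 3: stream[16..17]='1' size=0x1=1, data at stream[19..20]='0' -> body[6..7], body so far='8al87v0'
Chunk 4: stream[22..23]='0' size=0 (terminator). Final body='8al87v0' (7 bytes)

Answer: 8al87v0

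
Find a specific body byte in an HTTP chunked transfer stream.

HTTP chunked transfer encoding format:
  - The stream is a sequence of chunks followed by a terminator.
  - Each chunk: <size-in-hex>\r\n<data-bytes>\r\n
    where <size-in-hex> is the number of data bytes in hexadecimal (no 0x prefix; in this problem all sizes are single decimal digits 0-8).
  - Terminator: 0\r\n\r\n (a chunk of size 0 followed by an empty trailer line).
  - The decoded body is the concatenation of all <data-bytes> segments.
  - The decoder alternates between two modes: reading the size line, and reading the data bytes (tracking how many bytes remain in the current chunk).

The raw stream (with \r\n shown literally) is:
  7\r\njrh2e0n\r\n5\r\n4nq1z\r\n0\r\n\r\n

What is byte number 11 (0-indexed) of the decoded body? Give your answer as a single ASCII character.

Answer: z

Derivation:
Chunk 1: stream[0..1]='7' size=0x7=7, data at stream[3..10]='jrh2e0n' -> body[0..7], body so far='jrh2e0n'
Chunk 2: stream[12..13]='5' size=0x5=5, data at stream[15..20]='4nq1z' -> body[7..12], body so far='jrh2e0n4nq1z'
Chunk 3: stream[22..23]='0' size=0 (terminator). Final body='jrh2e0n4nq1z' (12 bytes)
Body byte 11 = 'z'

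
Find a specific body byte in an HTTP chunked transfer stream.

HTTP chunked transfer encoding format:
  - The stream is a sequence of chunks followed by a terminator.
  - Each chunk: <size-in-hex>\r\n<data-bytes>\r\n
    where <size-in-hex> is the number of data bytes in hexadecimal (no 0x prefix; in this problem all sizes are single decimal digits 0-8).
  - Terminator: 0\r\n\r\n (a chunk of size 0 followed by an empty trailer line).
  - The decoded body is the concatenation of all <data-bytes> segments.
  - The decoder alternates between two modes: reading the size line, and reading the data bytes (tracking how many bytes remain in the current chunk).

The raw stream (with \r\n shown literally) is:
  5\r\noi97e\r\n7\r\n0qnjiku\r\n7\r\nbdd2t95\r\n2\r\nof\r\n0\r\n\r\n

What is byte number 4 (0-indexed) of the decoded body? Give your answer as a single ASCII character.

Answer: e

Derivation:
Chunk 1: stream[0..1]='5' size=0x5=5, data at stream[3..8]='oi97e' -> body[0..5], body so far='oi97e'
Chunk 2: stream[10..11]='7' size=0x7=7, data at stream[13..20]='0qnjiku' -> body[5..12], body so far='oi97e0qnjiku'
Chunk 3: stream[22..23]='7' size=0x7=7, data at stream[25..32]='bdd2t95' -> body[12..19], body so far='oi97e0qnjikubdd2t95'
Chunk 4: stream[34..35]='2' size=0x2=2, data at stream[37..39]='of' -> body[19..21], body so far='oi97e0qnjikubdd2t95of'
Chunk 5: stream[41..42]='0' size=0 (terminator). Final body='oi97e0qnjikubdd2t95of' (21 bytes)
Body byte 4 = 'e'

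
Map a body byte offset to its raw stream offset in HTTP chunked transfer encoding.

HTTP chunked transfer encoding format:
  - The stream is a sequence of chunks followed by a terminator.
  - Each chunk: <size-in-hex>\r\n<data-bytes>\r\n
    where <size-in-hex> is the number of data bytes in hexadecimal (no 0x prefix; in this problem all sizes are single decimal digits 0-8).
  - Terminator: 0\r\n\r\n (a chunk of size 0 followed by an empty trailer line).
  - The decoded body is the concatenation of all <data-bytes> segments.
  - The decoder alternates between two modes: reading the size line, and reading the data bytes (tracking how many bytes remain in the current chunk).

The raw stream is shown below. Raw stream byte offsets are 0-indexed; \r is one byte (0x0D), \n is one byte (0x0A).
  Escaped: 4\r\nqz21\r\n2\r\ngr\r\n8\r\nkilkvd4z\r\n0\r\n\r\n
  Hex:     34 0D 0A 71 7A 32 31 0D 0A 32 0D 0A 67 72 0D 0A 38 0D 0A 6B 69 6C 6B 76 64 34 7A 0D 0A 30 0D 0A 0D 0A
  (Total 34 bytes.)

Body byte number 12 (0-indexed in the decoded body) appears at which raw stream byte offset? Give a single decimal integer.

Answer: 25

Derivation:
Chunk 1: stream[0..1]='4' size=0x4=4, data at stream[3..7]='qz21' -> body[0..4], body so far='qz21'
Chunk 2: stream[9..10]='2' size=0x2=2, data at stream[12..14]='gr' -> body[4..6], body so far='qz21gr'
Chunk 3: stream[16..17]='8' size=0x8=8, data at stream[19..27]='kilkvd4z' -> body[6..14], body so far='qz21grkilkvd4z'
Chunk 4: stream[29..30]='0' size=0 (terminator). Final body='qz21grkilkvd4z' (14 bytes)
Body byte 12 at stream offset 25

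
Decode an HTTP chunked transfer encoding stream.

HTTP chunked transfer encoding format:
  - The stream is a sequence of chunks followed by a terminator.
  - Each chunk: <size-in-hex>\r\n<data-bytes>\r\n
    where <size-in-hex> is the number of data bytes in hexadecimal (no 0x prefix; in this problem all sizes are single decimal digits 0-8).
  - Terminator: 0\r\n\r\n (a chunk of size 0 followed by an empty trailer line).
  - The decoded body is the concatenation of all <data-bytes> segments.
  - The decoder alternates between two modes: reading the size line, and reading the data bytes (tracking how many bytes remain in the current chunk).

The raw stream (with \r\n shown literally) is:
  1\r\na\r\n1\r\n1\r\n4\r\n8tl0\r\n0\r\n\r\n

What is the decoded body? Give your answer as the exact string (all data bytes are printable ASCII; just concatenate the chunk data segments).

Chunk 1: stream[0..1]='1' size=0x1=1, data at stream[3..4]='a' -> body[0..1], body so far='a'
Chunk 2: stream[6..7]='1' size=0x1=1, data at stream[9..10]='1' -> body[1..2], body so far='a1'
Chunk 3: stream[12..13]='4' size=0x4=4, data at stream[15..19]='8tl0' -> body[2..6], body so far='a18tl0'
Chunk 4: stream[21..22]='0' size=0 (terminator). Final body='a18tl0' (6 bytes)

Answer: a18tl0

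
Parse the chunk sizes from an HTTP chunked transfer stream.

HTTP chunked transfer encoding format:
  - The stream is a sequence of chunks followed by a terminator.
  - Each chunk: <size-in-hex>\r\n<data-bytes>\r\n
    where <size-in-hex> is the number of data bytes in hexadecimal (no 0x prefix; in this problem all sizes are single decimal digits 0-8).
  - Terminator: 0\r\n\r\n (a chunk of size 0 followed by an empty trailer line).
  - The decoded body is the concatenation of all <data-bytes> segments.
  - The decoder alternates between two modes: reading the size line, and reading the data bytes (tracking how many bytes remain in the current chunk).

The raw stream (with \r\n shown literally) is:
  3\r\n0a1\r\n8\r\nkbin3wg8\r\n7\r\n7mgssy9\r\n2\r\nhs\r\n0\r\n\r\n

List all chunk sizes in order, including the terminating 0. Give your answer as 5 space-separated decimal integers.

Answer: 3 8 7 2 0

Derivation:
Chunk 1: stream[0..1]='3' size=0x3=3, data at stream[3..6]='0a1' -> body[0..3], body so far='0a1'
Chunk 2: stream[8..9]='8' size=0x8=8, data at stream[11..19]='kbin3wg8' -> body[3..11], body so far='0a1kbin3wg8'
Chunk 3: stream[21..22]='7' size=0x7=7, data at stream[24..31]='7mgssy9' -> body[11..18], body so far='0a1kbin3wg87mgssy9'
Chunk 4: stream[33..34]='2' size=0x2=2, data at stream[36..38]='hs' -> body[18..20], body so far='0a1kbin3wg87mgssy9hs'
Chunk 5: stream[40..41]='0' size=0 (terminator). Final body='0a1kbin3wg87mgssy9hs' (20 bytes)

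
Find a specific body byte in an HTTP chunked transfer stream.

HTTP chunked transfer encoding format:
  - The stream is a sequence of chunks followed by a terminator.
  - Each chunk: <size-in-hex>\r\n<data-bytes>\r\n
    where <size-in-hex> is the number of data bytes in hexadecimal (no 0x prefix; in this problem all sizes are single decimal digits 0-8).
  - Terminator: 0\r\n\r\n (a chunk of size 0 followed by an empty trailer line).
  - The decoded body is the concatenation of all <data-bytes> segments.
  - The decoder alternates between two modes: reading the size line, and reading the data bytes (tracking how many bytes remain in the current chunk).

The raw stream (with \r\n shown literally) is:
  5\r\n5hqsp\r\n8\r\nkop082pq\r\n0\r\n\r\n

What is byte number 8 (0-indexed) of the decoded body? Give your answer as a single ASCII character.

Chunk 1: stream[0..1]='5' size=0x5=5, data at stream[3..8]='5hqsp' -> body[0..5], body so far='5hqsp'
Chunk 2: stream[10..11]='8' size=0x8=8, data at stream[13..21]='kop082pq' -> body[5..13], body so far='5hqspkop082pq'
Chunk 3: stream[23..24]='0' size=0 (terminator). Final body='5hqspkop082pq' (13 bytes)
Body byte 8 = '0'

Answer: 0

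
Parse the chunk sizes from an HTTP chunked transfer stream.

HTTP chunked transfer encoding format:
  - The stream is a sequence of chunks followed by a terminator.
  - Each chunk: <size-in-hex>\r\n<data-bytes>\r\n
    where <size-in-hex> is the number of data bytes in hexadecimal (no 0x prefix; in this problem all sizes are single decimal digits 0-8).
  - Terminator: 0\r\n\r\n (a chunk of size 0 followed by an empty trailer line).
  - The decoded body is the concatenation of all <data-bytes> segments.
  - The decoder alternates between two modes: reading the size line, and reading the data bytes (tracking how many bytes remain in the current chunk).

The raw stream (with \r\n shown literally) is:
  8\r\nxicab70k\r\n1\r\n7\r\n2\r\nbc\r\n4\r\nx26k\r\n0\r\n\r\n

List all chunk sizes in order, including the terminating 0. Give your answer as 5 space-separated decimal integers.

Chunk 1: stream[0..1]='8' size=0x8=8, data at stream[3..11]='xicab70k' -> body[0..8], body so far='xicab70k'
Chunk 2: stream[13..14]='1' size=0x1=1, data at stream[16..17]='7' -> body[8..9], body so far='xicab70k7'
Chunk 3: stream[19..20]='2' size=0x2=2, data at stream[22..24]='bc' -> body[9..11], body so far='xicab70k7bc'
Chunk 4: stream[26..27]='4' size=0x4=4, data at stream[29..33]='x26k' -> body[11..15], body so far='xicab70k7bcx26k'
Chunk 5: stream[35..36]='0' size=0 (terminator). Final body='xicab70k7bcx26k' (15 bytes)

Answer: 8 1 2 4 0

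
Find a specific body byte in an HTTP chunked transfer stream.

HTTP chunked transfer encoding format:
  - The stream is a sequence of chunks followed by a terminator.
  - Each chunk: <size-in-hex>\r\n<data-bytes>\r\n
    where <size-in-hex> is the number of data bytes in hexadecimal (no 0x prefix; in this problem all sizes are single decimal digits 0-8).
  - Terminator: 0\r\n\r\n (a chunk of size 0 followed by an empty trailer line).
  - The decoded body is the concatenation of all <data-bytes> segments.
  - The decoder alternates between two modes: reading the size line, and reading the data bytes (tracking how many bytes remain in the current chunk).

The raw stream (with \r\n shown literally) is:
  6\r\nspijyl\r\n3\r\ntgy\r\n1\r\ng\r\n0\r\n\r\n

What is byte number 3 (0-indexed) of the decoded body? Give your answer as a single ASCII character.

Chunk 1: stream[0..1]='6' size=0x6=6, data at stream[3..9]='spijyl' -> body[0..6], body so far='spijyl'
Chunk 2: stream[11..12]='3' size=0x3=3, data at stream[14..17]='tgy' -> body[6..9], body so far='spijyltgy'
Chunk 3: stream[19..20]='1' size=0x1=1, data at stream[22..23]='g' -> body[9..10], body so far='spijyltgyg'
Chunk 4: stream[25..26]='0' size=0 (terminator). Final body='spijyltgyg' (10 bytes)
Body byte 3 = 'j'

Answer: j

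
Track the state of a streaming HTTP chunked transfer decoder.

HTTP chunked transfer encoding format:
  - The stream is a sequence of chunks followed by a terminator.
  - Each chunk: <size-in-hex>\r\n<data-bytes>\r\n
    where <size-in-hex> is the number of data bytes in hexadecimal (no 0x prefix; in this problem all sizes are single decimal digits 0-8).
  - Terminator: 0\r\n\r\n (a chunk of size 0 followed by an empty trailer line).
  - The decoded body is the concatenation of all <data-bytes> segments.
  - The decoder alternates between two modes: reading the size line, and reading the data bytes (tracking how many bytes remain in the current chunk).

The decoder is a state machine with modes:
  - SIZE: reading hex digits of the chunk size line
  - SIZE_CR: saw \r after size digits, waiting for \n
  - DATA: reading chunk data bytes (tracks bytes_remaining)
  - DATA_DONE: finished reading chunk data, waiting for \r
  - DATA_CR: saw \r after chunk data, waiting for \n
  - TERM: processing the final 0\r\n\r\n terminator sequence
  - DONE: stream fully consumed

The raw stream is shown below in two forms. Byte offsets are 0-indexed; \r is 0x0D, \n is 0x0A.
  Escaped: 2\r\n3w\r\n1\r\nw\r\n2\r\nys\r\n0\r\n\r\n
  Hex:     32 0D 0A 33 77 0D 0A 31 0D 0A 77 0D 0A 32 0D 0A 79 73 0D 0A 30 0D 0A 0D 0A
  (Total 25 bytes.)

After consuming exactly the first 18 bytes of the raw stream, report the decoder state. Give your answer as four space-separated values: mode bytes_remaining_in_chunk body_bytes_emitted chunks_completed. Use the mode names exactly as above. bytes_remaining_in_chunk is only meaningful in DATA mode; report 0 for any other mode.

Answer: DATA_DONE 0 5 2

Derivation:
Byte 0 = '2': mode=SIZE remaining=0 emitted=0 chunks_done=0
Byte 1 = 0x0D: mode=SIZE_CR remaining=0 emitted=0 chunks_done=0
Byte 2 = 0x0A: mode=DATA remaining=2 emitted=0 chunks_done=0
Byte 3 = '3': mode=DATA remaining=1 emitted=1 chunks_done=0
Byte 4 = 'w': mode=DATA_DONE remaining=0 emitted=2 chunks_done=0
Byte 5 = 0x0D: mode=DATA_CR remaining=0 emitted=2 chunks_done=0
Byte 6 = 0x0A: mode=SIZE remaining=0 emitted=2 chunks_done=1
Byte 7 = '1': mode=SIZE remaining=0 emitted=2 chunks_done=1
Byte 8 = 0x0D: mode=SIZE_CR remaining=0 emitted=2 chunks_done=1
Byte 9 = 0x0A: mode=DATA remaining=1 emitted=2 chunks_done=1
Byte 10 = 'w': mode=DATA_DONE remaining=0 emitted=3 chunks_done=1
Byte 11 = 0x0D: mode=DATA_CR remaining=0 emitted=3 chunks_done=1
Byte 12 = 0x0A: mode=SIZE remaining=0 emitted=3 chunks_done=2
Byte 13 = '2': mode=SIZE remaining=0 emitted=3 chunks_done=2
Byte 14 = 0x0D: mode=SIZE_CR remaining=0 emitted=3 chunks_done=2
Byte 15 = 0x0A: mode=DATA remaining=2 emitted=3 chunks_done=2
Byte 16 = 'y': mode=DATA remaining=1 emitted=4 chunks_done=2
Byte 17 = 's': mode=DATA_DONE remaining=0 emitted=5 chunks_done=2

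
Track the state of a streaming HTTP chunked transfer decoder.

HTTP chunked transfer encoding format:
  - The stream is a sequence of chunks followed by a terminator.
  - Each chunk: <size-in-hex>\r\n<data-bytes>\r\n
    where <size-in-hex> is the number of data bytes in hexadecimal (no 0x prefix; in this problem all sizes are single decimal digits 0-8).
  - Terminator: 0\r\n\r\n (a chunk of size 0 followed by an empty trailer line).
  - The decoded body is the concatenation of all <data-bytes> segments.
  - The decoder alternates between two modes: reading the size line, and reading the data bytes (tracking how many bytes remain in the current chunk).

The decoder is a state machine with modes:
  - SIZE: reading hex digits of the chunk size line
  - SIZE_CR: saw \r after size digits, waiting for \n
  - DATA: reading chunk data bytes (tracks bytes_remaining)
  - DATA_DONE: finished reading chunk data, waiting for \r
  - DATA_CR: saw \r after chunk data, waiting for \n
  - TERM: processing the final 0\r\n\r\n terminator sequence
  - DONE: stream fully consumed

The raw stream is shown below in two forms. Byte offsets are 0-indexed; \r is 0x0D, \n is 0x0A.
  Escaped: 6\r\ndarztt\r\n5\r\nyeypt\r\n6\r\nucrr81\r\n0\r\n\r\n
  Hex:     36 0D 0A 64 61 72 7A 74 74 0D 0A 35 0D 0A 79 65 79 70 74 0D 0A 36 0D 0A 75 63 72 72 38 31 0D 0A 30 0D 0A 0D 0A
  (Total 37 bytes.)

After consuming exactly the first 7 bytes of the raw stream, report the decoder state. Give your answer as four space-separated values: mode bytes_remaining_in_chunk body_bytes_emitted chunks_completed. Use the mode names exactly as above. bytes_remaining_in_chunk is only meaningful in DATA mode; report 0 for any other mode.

Answer: DATA 2 4 0

Derivation:
Byte 0 = '6': mode=SIZE remaining=0 emitted=0 chunks_done=0
Byte 1 = 0x0D: mode=SIZE_CR remaining=0 emitted=0 chunks_done=0
Byte 2 = 0x0A: mode=DATA remaining=6 emitted=0 chunks_done=0
Byte 3 = 'd': mode=DATA remaining=5 emitted=1 chunks_done=0
Byte 4 = 'a': mode=DATA remaining=4 emitted=2 chunks_done=0
Byte 5 = 'r': mode=DATA remaining=3 emitted=3 chunks_done=0
Byte 6 = 'z': mode=DATA remaining=2 emitted=4 chunks_done=0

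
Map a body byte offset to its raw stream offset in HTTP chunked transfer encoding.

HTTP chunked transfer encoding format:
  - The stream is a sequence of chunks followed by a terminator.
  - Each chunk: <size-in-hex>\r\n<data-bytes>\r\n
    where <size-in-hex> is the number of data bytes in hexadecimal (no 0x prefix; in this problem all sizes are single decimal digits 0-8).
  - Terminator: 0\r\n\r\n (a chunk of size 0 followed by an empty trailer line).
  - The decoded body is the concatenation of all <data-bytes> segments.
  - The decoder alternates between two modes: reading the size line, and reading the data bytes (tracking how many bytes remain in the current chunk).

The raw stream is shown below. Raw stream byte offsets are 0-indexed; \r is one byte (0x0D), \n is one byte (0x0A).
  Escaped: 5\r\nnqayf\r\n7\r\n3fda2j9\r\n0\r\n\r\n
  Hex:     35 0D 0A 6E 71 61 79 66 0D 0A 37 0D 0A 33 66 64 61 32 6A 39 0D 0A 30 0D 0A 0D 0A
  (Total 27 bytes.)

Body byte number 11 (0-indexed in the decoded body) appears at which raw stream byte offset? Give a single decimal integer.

Answer: 19

Derivation:
Chunk 1: stream[0..1]='5' size=0x5=5, data at stream[3..8]='nqayf' -> body[0..5], body so far='nqayf'
Chunk 2: stream[10..11]='7' size=0x7=7, data at stream[13..20]='3fda2j9' -> body[5..12], body so far='nqayf3fda2j9'
Chunk 3: stream[22..23]='0' size=0 (terminator). Final body='nqayf3fda2j9' (12 bytes)
Body byte 11 at stream offset 19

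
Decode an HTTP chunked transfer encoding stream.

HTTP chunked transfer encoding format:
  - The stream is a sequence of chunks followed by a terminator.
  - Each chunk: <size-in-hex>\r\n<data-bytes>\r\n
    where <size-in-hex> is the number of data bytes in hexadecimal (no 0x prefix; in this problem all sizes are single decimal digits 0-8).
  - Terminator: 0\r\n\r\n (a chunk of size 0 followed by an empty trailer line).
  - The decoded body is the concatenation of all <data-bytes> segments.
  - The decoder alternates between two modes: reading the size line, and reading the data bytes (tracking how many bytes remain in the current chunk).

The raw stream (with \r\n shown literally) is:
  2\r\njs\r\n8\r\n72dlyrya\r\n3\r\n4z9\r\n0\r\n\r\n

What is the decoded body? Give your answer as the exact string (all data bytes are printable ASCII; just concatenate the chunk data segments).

Chunk 1: stream[0..1]='2' size=0x2=2, data at stream[3..5]='js' -> body[0..2], body so far='js'
Chunk 2: stream[7..8]='8' size=0x8=8, data at stream[10..18]='72dlyrya' -> body[2..10], body so far='js72dlyrya'
Chunk 3: stream[20..21]='3' size=0x3=3, data at stream[23..26]='4z9' -> body[10..13], body so far='js72dlyrya4z9'
Chunk 4: stream[28..29]='0' size=0 (terminator). Final body='js72dlyrya4z9' (13 bytes)

Answer: js72dlyrya4z9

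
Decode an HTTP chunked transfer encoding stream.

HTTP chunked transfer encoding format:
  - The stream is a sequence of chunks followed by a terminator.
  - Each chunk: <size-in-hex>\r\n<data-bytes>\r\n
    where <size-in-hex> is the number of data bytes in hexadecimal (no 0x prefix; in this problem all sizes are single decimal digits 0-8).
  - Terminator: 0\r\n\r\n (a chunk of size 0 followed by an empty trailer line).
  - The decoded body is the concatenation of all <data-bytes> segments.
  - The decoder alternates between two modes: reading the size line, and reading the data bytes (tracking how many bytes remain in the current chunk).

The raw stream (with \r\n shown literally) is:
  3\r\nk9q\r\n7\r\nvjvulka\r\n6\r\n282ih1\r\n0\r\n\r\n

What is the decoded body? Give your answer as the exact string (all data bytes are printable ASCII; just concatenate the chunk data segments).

Chunk 1: stream[0..1]='3' size=0x3=3, data at stream[3..6]='k9q' -> body[0..3], body so far='k9q'
Chunk 2: stream[8..9]='7' size=0x7=7, data at stream[11..18]='vjvulka' -> body[3..10], body so far='k9qvjvulka'
Chunk 3: stream[20..21]='6' size=0x6=6, data at stream[23..29]='282ih1' -> body[10..16], body so far='k9qvjvulka282ih1'
Chunk 4: stream[31..32]='0' size=0 (terminator). Final body='k9qvjvulka282ih1' (16 bytes)

Answer: k9qvjvulka282ih1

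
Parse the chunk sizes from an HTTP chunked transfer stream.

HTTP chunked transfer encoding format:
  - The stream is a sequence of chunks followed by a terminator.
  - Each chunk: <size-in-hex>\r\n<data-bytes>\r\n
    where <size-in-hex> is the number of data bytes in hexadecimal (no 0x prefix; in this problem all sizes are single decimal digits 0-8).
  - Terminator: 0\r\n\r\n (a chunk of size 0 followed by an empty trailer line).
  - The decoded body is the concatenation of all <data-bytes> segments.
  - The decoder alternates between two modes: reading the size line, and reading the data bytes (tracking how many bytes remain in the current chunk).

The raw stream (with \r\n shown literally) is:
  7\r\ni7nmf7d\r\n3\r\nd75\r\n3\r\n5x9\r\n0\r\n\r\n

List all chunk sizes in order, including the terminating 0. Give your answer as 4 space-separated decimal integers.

Chunk 1: stream[0..1]='7' size=0x7=7, data at stream[3..10]='i7nmf7d' -> body[0..7], body so far='i7nmf7d'
Chunk 2: stream[12..13]='3' size=0x3=3, data at stream[15..18]='d75' -> body[7..10], body so far='i7nmf7dd75'
Chunk 3: stream[20..21]='3' size=0x3=3, data at stream[23..26]='5x9' -> body[10..13], body so far='i7nmf7dd755x9'
Chunk 4: stream[28..29]='0' size=0 (terminator). Final body='i7nmf7dd755x9' (13 bytes)

Answer: 7 3 3 0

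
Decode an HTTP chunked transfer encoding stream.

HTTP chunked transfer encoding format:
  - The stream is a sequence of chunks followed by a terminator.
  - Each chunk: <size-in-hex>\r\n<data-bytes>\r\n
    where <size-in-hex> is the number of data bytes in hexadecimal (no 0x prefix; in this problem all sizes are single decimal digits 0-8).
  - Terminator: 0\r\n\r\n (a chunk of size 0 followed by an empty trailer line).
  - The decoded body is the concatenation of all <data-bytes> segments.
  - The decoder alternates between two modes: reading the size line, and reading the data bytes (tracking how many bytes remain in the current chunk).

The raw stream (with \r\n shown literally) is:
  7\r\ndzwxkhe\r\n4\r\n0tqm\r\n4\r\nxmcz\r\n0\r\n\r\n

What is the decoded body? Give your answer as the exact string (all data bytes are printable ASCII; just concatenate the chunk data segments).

Answer: dzwxkhe0tqmxmcz

Derivation:
Chunk 1: stream[0..1]='7' size=0x7=7, data at stream[3..10]='dzwxkhe' -> body[0..7], body so far='dzwxkhe'
Chunk 2: stream[12..13]='4' size=0x4=4, data at stream[15..19]='0tqm' -> body[7..11], body so far='dzwxkhe0tqm'
Chunk 3: stream[21..22]='4' size=0x4=4, data at stream[24..28]='xmcz' -> body[11..15], body so far='dzwxkhe0tqmxmcz'
Chunk 4: stream[30..31]='0' size=0 (terminator). Final body='dzwxkhe0tqmxmcz' (15 bytes)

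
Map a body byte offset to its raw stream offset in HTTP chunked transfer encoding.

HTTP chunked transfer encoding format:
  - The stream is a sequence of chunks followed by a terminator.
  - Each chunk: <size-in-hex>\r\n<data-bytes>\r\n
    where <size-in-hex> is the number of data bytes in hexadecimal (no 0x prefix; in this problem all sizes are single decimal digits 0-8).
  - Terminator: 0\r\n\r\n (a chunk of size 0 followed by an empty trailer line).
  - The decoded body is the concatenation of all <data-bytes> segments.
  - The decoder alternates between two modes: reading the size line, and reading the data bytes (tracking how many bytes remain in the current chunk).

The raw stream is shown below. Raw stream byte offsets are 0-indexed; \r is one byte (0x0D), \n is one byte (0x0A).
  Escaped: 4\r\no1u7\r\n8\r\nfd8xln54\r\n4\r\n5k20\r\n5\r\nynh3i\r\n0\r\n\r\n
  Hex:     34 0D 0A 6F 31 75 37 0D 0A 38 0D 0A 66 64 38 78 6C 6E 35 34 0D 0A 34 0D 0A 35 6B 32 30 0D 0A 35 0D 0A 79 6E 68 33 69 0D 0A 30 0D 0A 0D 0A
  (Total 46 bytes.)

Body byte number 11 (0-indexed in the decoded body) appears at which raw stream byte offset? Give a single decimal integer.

Chunk 1: stream[0..1]='4' size=0x4=4, data at stream[3..7]='o1u7' -> body[0..4], body so far='o1u7'
Chunk 2: stream[9..10]='8' size=0x8=8, data at stream[12..20]='fd8xln54' -> body[4..12], body so far='o1u7fd8xln54'
Chunk 3: stream[22..23]='4' size=0x4=4, data at stream[25..29]='5k20' -> body[12..16], body so far='o1u7fd8xln545k20'
Chunk 4: stream[31..32]='5' size=0x5=5, data at stream[34..39]='ynh3i' -> body[16..21], body so far='o1u7fd8xln545k20ynh3i'
Chunk 5: stream[41..42]='0' size=0 (terminator). Final body='o1u7fd8xln545k20ynh3i' (21 bytes)
Body byte 11 at stream offset 19

Answer: 19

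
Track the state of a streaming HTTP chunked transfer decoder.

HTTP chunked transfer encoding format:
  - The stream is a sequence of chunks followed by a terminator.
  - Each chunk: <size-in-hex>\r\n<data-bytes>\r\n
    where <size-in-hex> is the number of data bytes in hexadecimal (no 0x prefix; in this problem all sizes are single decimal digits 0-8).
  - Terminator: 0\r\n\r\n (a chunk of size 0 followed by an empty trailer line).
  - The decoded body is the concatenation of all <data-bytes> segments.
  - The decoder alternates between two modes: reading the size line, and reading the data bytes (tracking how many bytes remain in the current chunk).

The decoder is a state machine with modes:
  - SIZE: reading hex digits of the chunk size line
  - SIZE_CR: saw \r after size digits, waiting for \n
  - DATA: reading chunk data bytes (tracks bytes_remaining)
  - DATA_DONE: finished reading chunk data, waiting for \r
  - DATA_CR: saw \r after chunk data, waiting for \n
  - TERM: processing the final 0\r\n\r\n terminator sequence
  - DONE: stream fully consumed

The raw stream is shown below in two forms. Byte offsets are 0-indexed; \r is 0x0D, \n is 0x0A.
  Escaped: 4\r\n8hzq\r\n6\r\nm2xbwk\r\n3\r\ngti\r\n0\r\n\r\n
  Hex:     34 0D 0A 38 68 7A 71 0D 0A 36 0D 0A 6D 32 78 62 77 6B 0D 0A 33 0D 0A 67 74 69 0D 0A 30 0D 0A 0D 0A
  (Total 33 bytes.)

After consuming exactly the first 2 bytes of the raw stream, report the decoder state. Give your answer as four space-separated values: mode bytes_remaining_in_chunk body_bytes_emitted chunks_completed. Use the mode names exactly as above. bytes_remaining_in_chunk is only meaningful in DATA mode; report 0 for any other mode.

Answer: SIZE_CR 0 0 0

Derivation:
Byte 0 = '4': mode=SIZE remaining=0 emitted=0 chunks_done=0
Byte 1 = 0x0D: mode=SIZE_CR remaining=0 emitted=0 chunks_done=0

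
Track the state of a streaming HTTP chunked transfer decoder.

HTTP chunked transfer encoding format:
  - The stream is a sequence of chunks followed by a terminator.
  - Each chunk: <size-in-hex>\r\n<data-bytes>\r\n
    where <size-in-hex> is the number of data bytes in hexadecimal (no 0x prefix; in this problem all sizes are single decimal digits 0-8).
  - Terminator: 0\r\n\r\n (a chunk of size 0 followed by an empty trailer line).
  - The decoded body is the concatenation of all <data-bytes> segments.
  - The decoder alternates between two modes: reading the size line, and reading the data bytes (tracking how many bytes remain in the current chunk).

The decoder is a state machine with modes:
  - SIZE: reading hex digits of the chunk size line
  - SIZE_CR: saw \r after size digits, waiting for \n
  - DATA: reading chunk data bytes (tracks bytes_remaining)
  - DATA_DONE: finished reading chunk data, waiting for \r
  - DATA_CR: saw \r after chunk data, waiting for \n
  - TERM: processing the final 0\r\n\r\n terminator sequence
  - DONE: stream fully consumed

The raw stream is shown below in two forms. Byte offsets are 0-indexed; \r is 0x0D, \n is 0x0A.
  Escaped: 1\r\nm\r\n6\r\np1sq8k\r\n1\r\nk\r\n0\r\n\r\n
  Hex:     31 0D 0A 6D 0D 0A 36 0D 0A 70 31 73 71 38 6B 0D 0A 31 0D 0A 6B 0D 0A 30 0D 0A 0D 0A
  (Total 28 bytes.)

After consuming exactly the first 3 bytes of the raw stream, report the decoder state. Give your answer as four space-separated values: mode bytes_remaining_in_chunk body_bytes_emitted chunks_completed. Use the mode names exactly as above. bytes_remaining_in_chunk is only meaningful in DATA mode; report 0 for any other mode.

Byte 0 = '1': mode=SIZE remaining=0 emitted=0 chunks_done=0
Byte 1 = 0x0D: mode=SIZE_CR remaining=0 emitted=0 chunks_done=0
Byte 2 = 0x0A: mode=DATA remaining=1 emitted=0 chunks_done=0

Answer: DATA 1 0 0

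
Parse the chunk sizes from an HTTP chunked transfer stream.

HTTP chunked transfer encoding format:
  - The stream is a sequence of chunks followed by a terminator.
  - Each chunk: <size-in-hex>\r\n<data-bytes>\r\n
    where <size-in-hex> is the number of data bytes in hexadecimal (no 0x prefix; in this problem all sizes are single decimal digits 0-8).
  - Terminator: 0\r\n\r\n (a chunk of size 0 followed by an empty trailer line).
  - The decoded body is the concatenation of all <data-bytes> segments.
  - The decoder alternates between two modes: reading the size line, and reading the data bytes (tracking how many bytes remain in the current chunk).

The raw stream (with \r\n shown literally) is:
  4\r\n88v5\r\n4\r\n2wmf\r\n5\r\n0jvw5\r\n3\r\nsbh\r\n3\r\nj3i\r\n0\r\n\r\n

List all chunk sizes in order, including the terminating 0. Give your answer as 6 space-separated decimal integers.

Chunk 1: stream[0..1]='4' size=0x4=4, data at stream[3..7]='88v5' -> body[0..4], body so far='88v5'
Chunk 2: stream[9..10]='4' size=0x4=4, data at stream[12..16]='2wmf' -> body[4..8], body so far='88v52wmf'
Chunk 3: stream[18..19]='5' size=0x5=5, data at stream[21..26]='0jvw5' -> body[8..13], body so far='88v52wmf0jvw5'
Chunk 4: stream[28..29]='3' size=0x3=3, data at stream[31..34]='sbh' -> body[13..16], body so far='88v52wmf0jvw5sbh'
Chunk 5: stream[36..37]='3' size=0x3=3, data at stream[39..42]='j3i' -> body[16..19], body so far='88v52wmf0jvw5sbhj3i'
Chunk 6: stream[44..45]='0' size=0 (terminator). Final body='88v52wmf0jvw5sbhj3i' (19 bytes)

Answer: 4 4 5 3 3 0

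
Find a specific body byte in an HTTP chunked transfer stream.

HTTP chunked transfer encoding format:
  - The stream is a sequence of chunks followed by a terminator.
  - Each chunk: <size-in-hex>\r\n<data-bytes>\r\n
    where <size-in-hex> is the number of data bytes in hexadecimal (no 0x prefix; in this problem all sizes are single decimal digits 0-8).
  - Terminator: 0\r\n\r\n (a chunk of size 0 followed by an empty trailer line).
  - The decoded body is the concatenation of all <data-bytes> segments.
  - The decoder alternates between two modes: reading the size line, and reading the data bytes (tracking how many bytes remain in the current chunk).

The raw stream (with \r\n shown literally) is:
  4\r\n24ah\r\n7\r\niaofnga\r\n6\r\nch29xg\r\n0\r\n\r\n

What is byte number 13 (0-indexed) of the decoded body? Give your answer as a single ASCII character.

Answer: 2

Derivation:
Chunk 1: stream[0..1]='4' size=0x4=4, data at stream[3..7]='24ah' -> body[0..4], body so far='24ah'
Chunk 2: stream[9..10]='7' size=0x7=7, data at stream[12..19]='iaofnga' -> body[4..11], body so far='24ahiaofnga'
Chunk 3: stream[21..22]='6' size=0x6=6, data at stream[24..30]='ch29xg' -> body[11..17], body so far='24ahiaofngach29xg'
Chunk 4: stream[32..33]='0' size=0 (terminator). Final body='24ahiaofngach29xg' (17 bytes)
Body byte 13 = '2'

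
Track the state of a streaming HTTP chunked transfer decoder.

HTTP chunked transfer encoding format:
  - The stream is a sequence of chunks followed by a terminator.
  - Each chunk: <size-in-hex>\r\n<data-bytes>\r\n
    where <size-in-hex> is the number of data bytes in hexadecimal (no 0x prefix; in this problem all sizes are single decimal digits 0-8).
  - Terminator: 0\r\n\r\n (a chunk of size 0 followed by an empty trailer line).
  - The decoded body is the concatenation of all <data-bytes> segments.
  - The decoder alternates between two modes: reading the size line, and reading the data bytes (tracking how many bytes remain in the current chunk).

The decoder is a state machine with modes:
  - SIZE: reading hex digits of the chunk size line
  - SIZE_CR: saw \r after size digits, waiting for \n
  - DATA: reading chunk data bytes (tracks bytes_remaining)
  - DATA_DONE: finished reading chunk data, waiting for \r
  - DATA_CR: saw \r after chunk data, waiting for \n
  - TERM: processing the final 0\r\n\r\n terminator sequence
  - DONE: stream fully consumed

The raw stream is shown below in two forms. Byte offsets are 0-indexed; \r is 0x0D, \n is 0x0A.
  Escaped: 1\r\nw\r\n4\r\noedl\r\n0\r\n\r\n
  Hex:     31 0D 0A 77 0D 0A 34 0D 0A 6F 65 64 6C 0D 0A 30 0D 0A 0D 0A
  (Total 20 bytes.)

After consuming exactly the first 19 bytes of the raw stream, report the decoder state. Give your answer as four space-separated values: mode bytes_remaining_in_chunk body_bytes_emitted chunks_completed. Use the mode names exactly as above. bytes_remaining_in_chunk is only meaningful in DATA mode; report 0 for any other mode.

Byte 0 = '1': mode=SIZE remaining=0 emitted=0 chunks_done=0
Byte 1 = 0x0D: mode=SIZE_CR remaining=0 emitted=0 chunks_done=0
Byte 2 = 0x0A: mode=DATA remaining=1 emitted=0 chunks_done=0
Byte 3 = 'w': mode=DATA_DONE remaining=0 emitted=1 chunks_done=0
Byte 4 = 0x0D: mode=DATA_CR remaining=0 emitted=1 chunks_done=0
Byte 5 = 0x0A: mode=SIZE remaining=0 emitted=1 chunks_done=1
Byte 6 = '4': mode=SIZE remaining=0 emitted=1 chunks_done=1
Byte 7 = 0x0D: mode=SIZE_CR remaining=0 emitted=1 chunks_done=1
Byte 8 = 0x0A: mode=DATA remaining=4 emitted=1 chunks_done=1
Byte 9 = 'o': mode=DATA remaining=3 emitted=2 chunks_done=1
Byte 10 = 'e': mode=DATA remaining=2 emitted=3 chunks_done=1
Byte 11 = 'd': mode=DATA remaining=1 emitted=4 chunks_done=1
Byte 12 = 'l': mode=DATA_DONE remaining=0 emitted=5 chunks_done=1
Byte 13 = 0x0D: mode=DATA_CR remaining=0 emitted=5 chunks_done=1
Byte 14 = 0x0A: mode=SIZE remaining=0 emitted=5 chunks_done=2
Byte 15 = '0': mode=SIZE remaining=0 emitted=5 chunks_done=2
Byte 16 = 0x0D: mode=SIZE_CR remaining=0 emitted=5 chunks_done=2
Byte 17 = 0x0A: mode=TERM remaining=0 emitted=5 chunks_done=2
Byte 18 = 0x0D: mode=TERM remaining=0 emitted=5 chunks_done=2

Answer: TERM 0 5 2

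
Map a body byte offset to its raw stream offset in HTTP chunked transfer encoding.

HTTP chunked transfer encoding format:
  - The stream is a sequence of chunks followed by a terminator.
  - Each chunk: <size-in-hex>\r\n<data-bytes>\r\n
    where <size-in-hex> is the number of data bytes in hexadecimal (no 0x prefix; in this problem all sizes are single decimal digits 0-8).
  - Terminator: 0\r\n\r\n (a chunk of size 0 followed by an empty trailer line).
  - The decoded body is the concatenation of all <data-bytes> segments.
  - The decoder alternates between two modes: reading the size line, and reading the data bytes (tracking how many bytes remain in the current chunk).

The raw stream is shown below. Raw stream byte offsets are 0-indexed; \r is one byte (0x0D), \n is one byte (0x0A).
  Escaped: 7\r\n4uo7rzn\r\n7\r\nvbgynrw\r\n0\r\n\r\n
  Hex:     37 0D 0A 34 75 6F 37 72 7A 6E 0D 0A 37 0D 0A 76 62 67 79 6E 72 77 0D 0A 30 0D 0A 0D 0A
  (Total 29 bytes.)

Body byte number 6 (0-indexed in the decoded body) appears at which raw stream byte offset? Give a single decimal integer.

Chunk 1: stream[0..1]='7' size=0x7=7, data at stream[3..10]='4uo7rzn' -> body[0..7], body so far='4uo7rzn'
Chunk 2: stream[12..13]='7' size=0x7=7, data at stream[15..22]='vbgynrw' -> body[7..14], body so far='4uo7rznvbgynrw'
Chunk 3: stream[24..25]='0' size=0 (terminator). Final body='4uo7rznvbgynrw' (14 bytes)
Body byte 6 at stream offset 9

Answer: 9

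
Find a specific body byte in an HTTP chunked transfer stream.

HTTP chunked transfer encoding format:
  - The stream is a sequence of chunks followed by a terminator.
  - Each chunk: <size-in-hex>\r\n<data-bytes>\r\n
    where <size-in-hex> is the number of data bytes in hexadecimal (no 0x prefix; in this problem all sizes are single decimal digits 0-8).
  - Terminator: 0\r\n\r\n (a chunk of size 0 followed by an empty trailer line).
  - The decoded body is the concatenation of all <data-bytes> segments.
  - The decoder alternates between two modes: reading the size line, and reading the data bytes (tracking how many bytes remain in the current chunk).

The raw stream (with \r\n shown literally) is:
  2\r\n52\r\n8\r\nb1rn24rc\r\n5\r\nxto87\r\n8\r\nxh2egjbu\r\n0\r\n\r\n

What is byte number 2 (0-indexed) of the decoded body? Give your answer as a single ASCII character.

Answer: b

Derivation:
Chunk 1: stream[0..1]='2' size=0x2=2, data at stream[3..5]='52' -> body[0..2], body so far='52'
Chunk 2: stream[7..8]='8' size=0x8=8, data at stream[10..18]='b1rn24rc' -> body[2..10], body so far='52b1rn24rc'
Chunk 3: stream[20..21]='5' size=0x5=5, data at stream[23..28]='xto87' -> body[10..15], body so far='52b1rn24rcxto87'
Chunk 4: stream[30..31]='8' size=0x8=8, data at stream[33..41]='xh2egjbu' -> body[15..23], body so far='52b1rn24rcxto87xh2egjbu'
Chunk 5: stream[43..44]='0' size=0 (terminator). Final body='52b1rn24rcxto87xh2egjbu' (23 bytes)
Body byte 2 = 'b'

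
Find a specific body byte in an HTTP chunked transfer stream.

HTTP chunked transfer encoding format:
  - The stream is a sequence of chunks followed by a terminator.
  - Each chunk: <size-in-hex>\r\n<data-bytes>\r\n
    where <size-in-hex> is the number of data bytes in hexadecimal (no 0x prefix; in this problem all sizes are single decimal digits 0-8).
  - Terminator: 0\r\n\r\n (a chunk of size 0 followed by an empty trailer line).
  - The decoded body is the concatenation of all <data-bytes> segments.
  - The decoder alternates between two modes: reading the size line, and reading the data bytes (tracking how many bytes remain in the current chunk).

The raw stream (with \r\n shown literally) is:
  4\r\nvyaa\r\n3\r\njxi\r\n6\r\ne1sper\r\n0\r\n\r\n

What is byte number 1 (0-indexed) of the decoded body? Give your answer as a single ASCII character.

Chunk 1: stream[0..1]='4' size=0x4=4, data at stream[3..7]='vyaa' -> body[0..4], body so far='vyaa'
Chunk 2: stream[9..10]='3' size=0x3=3, data at stream[12..15]='jxi' -> body[4..7], body so far='vyaajxi'
Chunk 3: stream[17..18]='6' size=0x6=6, data at stream[20..26]='e1sper' -> body[7..13], body so far='vyaajxie1sper'
Chunk 4: stream[28..29]='0' size=0 (terminator). Final body='vyaajxie1sper' (13 bytes)
Body byte 1 = 'y'

Answer: y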